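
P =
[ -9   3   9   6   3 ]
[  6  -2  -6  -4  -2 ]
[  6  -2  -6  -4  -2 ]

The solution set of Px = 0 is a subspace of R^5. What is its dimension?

Row reduce to echelon form.
R2 ← R2 + (2/3)·R1: [0, 0, 0, 0, 0]
R3 ← R3 + (2/3)·R1: [0, 0, 0, 0, 0]
1 nonzero row, so rank(P) = 1.
P has 5 columns; by rank–nullity, nullity = 5 − 1 = 4.

4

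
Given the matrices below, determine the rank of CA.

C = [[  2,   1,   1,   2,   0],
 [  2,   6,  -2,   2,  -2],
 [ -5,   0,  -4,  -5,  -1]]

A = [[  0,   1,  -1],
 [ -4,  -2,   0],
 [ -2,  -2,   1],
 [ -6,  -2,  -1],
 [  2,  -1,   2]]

First compute CA:
[[-18,  -6,  -3],
 [-36,  -8, -10],
 [ 36,  14,   4]]
Now row reduce the product.
R2 ← R2 − (2)·R1: [0, 4, -4]
R3 ← R3 + (2)·R1: [0, 2, -2]
R3 ← R3 − (1/2)·R2: [0, 0, 0]
2 nonzero rows, so rank(CA) = 2.

2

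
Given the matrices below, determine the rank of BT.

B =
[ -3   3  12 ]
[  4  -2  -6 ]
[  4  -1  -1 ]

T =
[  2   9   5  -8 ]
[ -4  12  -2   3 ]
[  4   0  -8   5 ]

First compute BT:
[[ 30,   9, -117,  93],
 [ -8,  12,  72, -68],
 [  8,  24,  30, -40]]
Now row reduce the product.
R2 ← R2 + (4/15)·R1: [0, 72/5, 204/5, -216/5]
R3 ← R3 − (4/15)·R1: [0, 108/5, 306/5, -324/5]
R3 ← R3 − (3/2)·R2: [0, 0, 0, 0]
2 nonzero rows, so rank(BT) = 2.

2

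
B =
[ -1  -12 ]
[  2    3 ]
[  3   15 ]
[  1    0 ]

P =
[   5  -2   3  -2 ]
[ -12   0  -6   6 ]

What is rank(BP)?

First compute BP:
[[139,   2,  69, -70],
 [-26,  -4, -12,  14],
 [-165,  -6, -81,  84],
 [  5,  -2,   3,  -2]]
Now row reduce the product.
R2 ← R2 + (26/139)·R1: [0, -504/139, 126/139, 126/139]
R3 ← R3 + (165/139)·R1: [0, -504/139, 126/139, 126/139]
R4 ← R4 − (5/139)·R1: [0, -288/139, 72/139, 72/139]
R3 ← R3 − R2: [0, 0, 0, 0]
R4 ← R4 − (4/7)·R2: [0, 0, 0, 0]
2 nonzero rows, so rank(BP) = 2.

2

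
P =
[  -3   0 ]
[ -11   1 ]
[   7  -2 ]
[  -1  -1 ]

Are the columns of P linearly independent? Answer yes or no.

yes

Row reduce P to echelon form.
R2 ← R2 − (11/3)·R1: [0, 1]
R3 ← R3 + (7/3)·R1: [0, -2]
R4 ← R4 − (1/3)·R1: [0, -1]
R3 ← R3 + (2)·R2: [0, 0]
R4 ← R4 + R2: [0, 0]
2 pivots among 2 columns.
Every column is a pivot column, so the columns are linearly independent.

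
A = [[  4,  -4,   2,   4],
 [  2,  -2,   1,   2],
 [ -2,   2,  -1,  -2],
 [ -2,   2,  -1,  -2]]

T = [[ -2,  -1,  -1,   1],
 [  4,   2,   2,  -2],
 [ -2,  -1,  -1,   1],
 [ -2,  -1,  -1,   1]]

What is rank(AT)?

First compute AT:
[[-36, -18, -18,  18],
 [-18,  -9,  -9,   9],
 [ 18,   9,   9,  -9],
 [ 18,   9,   9,  -9]]
Now row reduce the product.
R2 ← R2 − (1/2)·R1: [0, 0, 0, 0]
R3 ← R3 + (1/2)·R1: [0, 0, 0, 0]
R4 ← R4 + (1/2)·R1: [0, 0, 0, 0]
1 nonzero row, so rank(AT) = 1.

1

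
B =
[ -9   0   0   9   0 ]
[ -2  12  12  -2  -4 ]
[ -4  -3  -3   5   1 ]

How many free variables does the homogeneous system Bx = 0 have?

Row reduce to echelon form.
R2 ← R2 − (2/9)·R1: [0, 12, 12, -4, -4]
R3 ← R3 − (4/9)·R1: [0, -3, -3, 1, 1]
R3 ← R3 + (1/4)·R2: [0, 0, 0, 0, 0]
2 nonzero rows, so rank(B) = 2.
B has 5 columns; by rank–nullity, nullity = 5 − 2 = 3.

3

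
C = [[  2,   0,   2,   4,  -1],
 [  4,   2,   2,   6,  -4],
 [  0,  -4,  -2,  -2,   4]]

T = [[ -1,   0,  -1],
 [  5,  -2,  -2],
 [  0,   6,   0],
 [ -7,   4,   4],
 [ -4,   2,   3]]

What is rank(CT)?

3

First compute CT:
[[-26,  26,  11],
 [-20,  24,   4],
 [-22,  -4,  12]]
Now row reduce the product.
R2 ← R2 − (10/13)·R1: [0, 4, -58/13]
R3 ← R3 − (11/13)·R1: [0, -26, 35/13]
R3 ← R3 + (13/2)·R2: [0, 0, -342/13]
3 nonzero rows, so rank(CT) = 3.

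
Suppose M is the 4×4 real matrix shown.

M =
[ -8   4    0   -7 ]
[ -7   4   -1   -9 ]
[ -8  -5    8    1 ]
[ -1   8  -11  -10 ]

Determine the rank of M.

4

Row reduce to echelon form.
R2 ← R2 − (7/8)·R1: [0, 1/2, -1, -23/8]
R3 ← R3 − R1: [0, -9, 8, 8]
R4 ← R4 − (1/8)·R1: [0, 15/2, -11, -73/8]
R3 ← R3 + (18)·R2: [0, 0, -10, -175/4]
R4 ← R4 − (15)·R2: [0, 0, 4, 34]
R4 ← R4 + (2/5)·R3: [0, 0, 0, 33/2]
Echelon form has 4 nonzero rows, so rank(M) = 4.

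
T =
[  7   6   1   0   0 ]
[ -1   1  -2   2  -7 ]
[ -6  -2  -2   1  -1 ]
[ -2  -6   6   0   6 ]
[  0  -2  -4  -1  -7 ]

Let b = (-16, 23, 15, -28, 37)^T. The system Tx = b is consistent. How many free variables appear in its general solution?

1

Row reduce the augmented matrix [T | b].
R2 ← R2 + (1/7)·R1: [0, 13/7, -13/7, 2, -7, 145/7]
R3 ← R3 + (6/7)·R1: [0, 22/7, -8/7, 1, -1, 9/7]
R4 ← R4 + (2/7)·R1: [0, -30/7, 44/7, 0, 6, -228/7]
R3 ← R3 − (22/13)·R2: [0, 0, 2, -31/13, 141/13, -439/13]
R4 ← R4 + (30/13)·R2: [0, 0, 2, 60/13, -132/13, 198/13]
R5 ← R5 + (14/13)·R2: [0, 0, -6, 15/13, -189/13, 771/13]
R4 ← R4 − R3: [0, 0, 0, 7, -21, 49]
R5 ← R5 + (3)·R3: [0, 0, 0, -6, 18, -42]
R5 ← R5 + (6/7)·R4: [0, 0, 0, 0, 0, 0]
The echelon form has 4 nonzero rows, and every pivot lies in the first 5 columns, so rank(T) = rank([T|b]) = 4.
The system is consistent.
Free variables = (unknowns) − (rank) = 5 − 4 = 1.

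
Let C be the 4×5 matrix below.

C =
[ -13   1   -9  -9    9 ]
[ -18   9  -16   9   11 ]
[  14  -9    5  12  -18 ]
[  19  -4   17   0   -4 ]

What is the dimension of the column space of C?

4

Row reduce to echelon form.
R2 ← R2 − (18/13)·R1: [0, 99/13, -46/13, 279/13, -19/13]
R3 ← R3 + (14/13)·R1: [0, -103/13, -61/13, 30/13, -108/13]
R4 ← R4 + (19/13)·R1: [0, -33/13, 50/13, -171/13, 119/13]
R3 ← R3 + (103/99)·R2: [0, 0, -829/99, 271/11, -973/99]
R4 ← R4 + (1/3)·R2: [0, 0, 8/3, -6, 26/3]
R4 ← R4 + (264/829)·R3: [0, 0, 0, 1530/829, 4590/829]
Echelon form has 4 nonzero rows, so rank(C) = 4.
The column space has dimension equal to the rank: 4.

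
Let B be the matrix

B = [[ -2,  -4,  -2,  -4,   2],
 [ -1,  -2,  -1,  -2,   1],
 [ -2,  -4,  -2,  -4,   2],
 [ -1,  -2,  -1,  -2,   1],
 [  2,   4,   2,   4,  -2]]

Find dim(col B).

Row reduce to echelon form.
R2 ← R2 − (1/2)·R1: [0, 0, 0, 0, 0]
R3 ← R3 − R1: [0, 0, 0, 0, 0]
R4 ← R4 − (1/2)·R1: [0, 0, 0, 0, 0]
R5 ← R5 + R1: [0, 0, 0, 0, 0]
Echelon form has 1 nonzero row, so rank(B) = 1.
The column space has dimension equal to the rank: 1.

1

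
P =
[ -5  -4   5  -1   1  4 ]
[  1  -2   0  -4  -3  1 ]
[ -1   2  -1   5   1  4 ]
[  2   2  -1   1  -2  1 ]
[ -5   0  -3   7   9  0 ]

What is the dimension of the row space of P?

Row reduce to echelon form.
R2 ← R2 + (1/5)·R1: [0, -14/5, 1, -21/5, -14/5, 9/5]
R3 ← R3 − (1/5)·R1: [0, 14/5, -2, 26/5, 4/5, 16/5]
R4 ← R4 + (2/5)·R1: [0, 2/5, 1, 3/5, -8/5, 13/5]
R5 ← R5 − R1: [0, 4, -8, 8, 8, -4]
R3 ← R3 + R2: [0, 0, -1, 1, -2, 5]
R4 ← R4 + (1/7)·R2: [0, 0, 8/7, 0, -2, 20/7]
R5 ← R5 + (10/7)·R2: [0, 0, -46/7, 2, 4, -10/7]
R4 ← R4 + (8/7)·R3: [0, 0, 0, 8/7, -30/7, 60/7]
R5 ← R5 − (46/7)·R3: [0, 0, 0, -32/7, 120/7, -240/7]
R5 ← R5 + (4)·R4: [0, 0, 0, 0, 0, 0]
Echelon form has 4 nonzero rows, so rank(P) = 4.
The row space has dimension equal to the rank: 4.

4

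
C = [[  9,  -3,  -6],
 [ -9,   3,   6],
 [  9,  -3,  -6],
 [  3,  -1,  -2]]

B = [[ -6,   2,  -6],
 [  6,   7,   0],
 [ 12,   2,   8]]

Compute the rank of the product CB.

1

First compute CB:
[[-144, -15, -102],
 [144,  15, 102],
 [-144, -15, -102],
 [-48,  -5, -34]]
Now row reduce the product.
R2 ← R2 + R1: [0, 0, 0]
R3 ← R3 − R1: [0, 0, 0]
R4 ← R4 − (1/3)·R1: [0, 0, 0]
1 nonzero row, so rank(CB) = 1.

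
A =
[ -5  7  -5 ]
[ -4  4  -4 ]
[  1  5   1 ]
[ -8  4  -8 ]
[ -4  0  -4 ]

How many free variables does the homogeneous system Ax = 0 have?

1

Row reduce to echelon form.
R2 ← R2 − (4/5)·R1: [0, -8/5, 0]
R3 ← R3 + (1/5)·R1: [0, 32/5, 0]
R4 ← R4 − (8/5)·R1: [0, -36/5, 0]
R5 ← R5 − (4/5)·R1: [0, -28/5, 0]
R3 ← R3 + (4)·R2: [0, 0, 0]
R4 ← R4 − (9/2)·R2: [0, 0, 0]
R5 ← R5 − (7/2)·R2: [0, 0, 0]
2 nonzero rows, so rank(A) = 2.
A has 3 columns; by rank–nullity, nullity = 3 − 2 = 1.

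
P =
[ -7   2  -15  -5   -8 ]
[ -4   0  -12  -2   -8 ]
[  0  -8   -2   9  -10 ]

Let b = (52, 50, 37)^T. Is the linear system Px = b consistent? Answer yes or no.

yes

Row reduce the augmented matrix [P | b].
R2 ← R2 − (4/7)·R1: [0, -8/7, -24/7, 6/7, -24/7, 142/7]
R3 ← R3 − (7)·R2: [0, 0, 22, 3, 14, -105]
The echelon form has 3 nonzero rows, and every pivot lies in the first 5 columns, so rank(P) = rank([P|b]) = 3.
The system is consistent.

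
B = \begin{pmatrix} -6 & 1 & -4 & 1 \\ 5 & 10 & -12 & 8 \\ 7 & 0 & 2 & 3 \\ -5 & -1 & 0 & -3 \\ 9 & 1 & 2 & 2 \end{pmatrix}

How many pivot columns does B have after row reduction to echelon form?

Row reduce to echelon form.
R2 ← R2 + (5/6)·R1: [0, 65/6, -46/3, 53/6]
R3 ← R3 + (7/6)·R1: [0, 7/6, -8/3, 25/6]
R4 ← R4 − (5/6)·R1: [0, -11/6, 10/3, -23/6]
R5 ← R5 + (3/2)·R1: [0, 5/2, -4, 7/2]
R3 ← R3 − (7/65)·R2: [0, 0, -66/65, 209/65]
R4 ← R4 + (11/65)·R2: [0, 0, 48/65, -152/65]
R5 ← R5 − (3/13)·R2: [0, 0, -6/13, 19/13]
R4 ← R4 + (8/11)·R3: [0, 0, 0, 0]
R5 ← R5 − (5/11)·R3: [0, 0, 0, 0]
Echelon form has 3 nonzero rows, so rank(B) = 3.
Each nonzero row contributes one pivot column: 3 pivot columns.

3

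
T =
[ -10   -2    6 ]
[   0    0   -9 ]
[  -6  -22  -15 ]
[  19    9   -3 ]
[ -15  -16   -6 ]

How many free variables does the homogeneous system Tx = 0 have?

Row reduce to echelon form.
R3 ← R3 − (3/5)·R1: [0, -104/5, -93/5]
R4 ← R4 + (19/10)·R1: [0, 26/5, 42/5]
R5 ← R5 − (3/2)·R1: [0, -13, -15]
Swap R2 ↔ R3
R4 ← R4 + (1/4)·R2: [0, 0, 15/4]
R5 ← R5 − (5/8)·R2: [0, 0, -27/8]
R4 ← R4 + (5/12)·R3: [0, 0, 0]
R5 ← R5 − (3/8)·R3: [0, 0, 0]
3 nonzero rows, so rank(T) = 3.
T has 3 columns; by rank–nullity, nullity = 3 − 3 = 0.

0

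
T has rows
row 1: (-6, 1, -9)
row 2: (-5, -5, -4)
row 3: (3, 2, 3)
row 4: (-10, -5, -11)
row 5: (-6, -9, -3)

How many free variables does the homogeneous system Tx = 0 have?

1

Row reduce to echelon form.
R2 ← R2 − (5/6)·R1: [0, -35/6, 7/2]
R3 ← R3 + (1/2)·R1: [0, 5/2, -3/2]
R4 ← R4 − (5/3)·R1: [0, -20/3, 4]
R5 ← R5 − R1: [0, -10, 6]
R3 ← R3 + (3/7)·R2: [0, 0, 0]
R4 ← R4 − (8/7)·R2: [0, 0, 0]
R5 ← R5 − (12/7)·R2: [0, 0, 0]
2 nonzero rows, so rank(T) = 2.
T has 3 columns; by rank–nullity, nullity = 3 − 2 = 1.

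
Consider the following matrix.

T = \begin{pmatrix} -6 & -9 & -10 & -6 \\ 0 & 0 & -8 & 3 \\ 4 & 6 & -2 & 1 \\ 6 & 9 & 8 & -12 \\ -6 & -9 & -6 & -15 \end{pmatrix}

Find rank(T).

Row reduce to echelon form.
R3 ← R3 + (2/3)·R1: [0, 0, -26/3, -3]
R4 ← R4 + R1: [0, 0, -2, -18]
R5 ← R5 − R1: [0, 0, 4, -9]
R3 ← R3 − (13/12)·R2: [0, 0, 0, -25/4]
R4 ← R4 − (1/4)·R2: [0, 0, 0, -75/4]
R5 ← R5 + (1/2)·R2: [0, 0, 0, -15/2]
R4 ← R4 − (3)·R3: [0, 0, 0, 0]
R5 ← R5 − (6/5)·R3: [0, 0, 0, 0]
Echelon form has 3 nonzero rows, so rank(T) = 3.

3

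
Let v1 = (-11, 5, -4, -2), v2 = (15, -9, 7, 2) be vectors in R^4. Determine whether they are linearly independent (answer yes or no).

Form the matrix with these vectors as rows and row reduce.
R2 ← R2 + (15/11)·R1: [0, -24/11, 17/11, -8/11]
2 nonzero rows, so the 2 vectors span a space of dimension 2.
Since 2 = 2, the vectors are linearly independent.

yes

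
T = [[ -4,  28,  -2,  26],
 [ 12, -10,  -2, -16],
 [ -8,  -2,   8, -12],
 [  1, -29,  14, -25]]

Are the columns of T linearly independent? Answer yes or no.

Row reduce T to echelon form.
R2 ← R2 + (3)·R1: [0, 74, -8, 62]
R3 ← R3 − (2)·R1: [0, -58, 12, -64]
R4 ← R4 + (1/4)·R1: [0, -22, 27/2, -37/2]
R3 ← R3 + (29/37)·R2: [0, 0, 212/37, -570/37]
R4 ← R4 + (11/37)·R2: [0, 0, 823/74, -5/74]
R4 ← R4 − (823/424)·R3: [0, 0, 0, 6325/212]
4 pivots among 4 columns.
Every column is a pivot column, so the columns are linearly independent.

yes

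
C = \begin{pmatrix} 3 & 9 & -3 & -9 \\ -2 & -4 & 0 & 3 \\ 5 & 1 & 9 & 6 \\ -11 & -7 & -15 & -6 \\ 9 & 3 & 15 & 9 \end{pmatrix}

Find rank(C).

2

Row reduce to echelon form.
R2 ← R2 + (2/3)·R1: [0, 2, -2, -3]
R3 ← R3 − (5/3)·R1: [0, -14, 14, 21]
R4 ← R4 + (11/3)·R1: [0, 26, -26, -39]
R5 ← R5 − (3)·R1: [0, -24, 24, 36]
R3 ← R3 + (7)·R2: [0, 0, 0, 0]
R4 ← R4 − (13)·R2: [0, 0, 0, 0]
R5 ← R5 + (12)·R2: [0, 0, 0, 0]
Echelon form has 2 nonzero rows, so rank(C) = 2.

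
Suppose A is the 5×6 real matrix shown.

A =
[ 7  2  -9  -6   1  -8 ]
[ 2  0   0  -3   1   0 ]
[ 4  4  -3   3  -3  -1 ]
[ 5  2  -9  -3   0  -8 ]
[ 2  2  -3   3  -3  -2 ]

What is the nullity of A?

2

Row reduce to echelon form.
R2 ← R2 − (2/7)·R1: [0, -4/7, 18/7, -9/7, 5/7, 16/7]
R3 ← R3 − (4/7)·R1: [0, 20/7, 15/7, 45/7, -25/7, 25/7]
R4 ← R4 − (5/7)·R1: [0, 4/7, -18/7, 9/7, -5/7, -16/7]
R5 ← R5 − (2/7)·R1: [0, 10/7, -3/7, 33/7, -23/7, 2/7]
R3 ← R3 + (5)·R2: [0, 0, 15, 0, 0, 15]
R4 ← R4 + R2: [0, 0, 0, 0, 0, 0]
R5 ← R5 + (5/2)·R2: [0, 0, 6, 3/2, -3/2, 6]
R5 ← R5 − (2/5)·R3: [0, 0, 0, 3/2, -3/2, 0]
Swap R4 ↔ R5
4 nonzero rows, so rank(A) = 4.
A has 6 columns; by rank–nullity, nullity = 6 − 4 = 2.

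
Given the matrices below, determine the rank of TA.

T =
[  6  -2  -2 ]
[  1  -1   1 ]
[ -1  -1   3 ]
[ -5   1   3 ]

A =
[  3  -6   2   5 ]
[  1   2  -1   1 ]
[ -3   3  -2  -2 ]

2

First compute TA:
[[ 22, -46,  18,  32],
 [ -1,  -5,   1,   2],
 [-13,  13,  -7, -12],
 [-23,  41, -17, -30]]
Now row reduce the product.
R2 ← R2 + (1/22)·R1: [0, -78/11, 20/11, 38/11]
R3 ← R3 + (13/22)·R1: [0, -156/11, 40/11, 76/11]
R4 ← R4 + (23/22)·R1: [0, -78/11, 20/11, 38/11]
R3 ← R3 − (2)·R2: [0, 0, 0, 0]
R4 ← R4 − R2: [0, 0, 0, 0]
2 nonzero rows, so rank(TA) = 2.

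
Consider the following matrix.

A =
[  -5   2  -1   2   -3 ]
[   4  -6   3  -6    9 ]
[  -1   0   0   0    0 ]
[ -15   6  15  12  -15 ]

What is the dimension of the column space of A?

3

Row reduce to echelon form.
R2 ← R2 + (4/5)·R1: [0, -22/5, 11/5, -22/5, 33/5]
R3 ← R3 − (1/5)·R1: [0, -2/5, 1/5, -2/5, 3/5]
R4 ← R4 − (3)·R1: [0, 0, 18, 6, -6]
R3 ← R3 − (1/11)·R2: [0, 0, 0, 0, 0]
Swap R3 ↔ R4
Echelon form has 3 nonzero rows, so rank(A) = 3.
The column space has dimension equal to the rank: 3.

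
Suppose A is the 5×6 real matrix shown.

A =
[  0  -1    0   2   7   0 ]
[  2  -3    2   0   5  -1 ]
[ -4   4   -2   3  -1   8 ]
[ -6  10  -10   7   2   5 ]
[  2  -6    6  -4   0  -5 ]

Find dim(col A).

Row reduce to echelon form.
Swap R1 ↔ R2
R3 ← R3 + (2)·R1: [0, -2, 2, 3, 9, 6]
R4 ← R4 + (3)·R1: [0, 1, -4, 7, 17, 2]
R5 ← R5 − R1: [0, -3, 4, -4, -5, -4]
R3 ← R3 − (2)·R2: [0, 0, 2, -1, -5, 6]
R4 ← R4 + R2: [0, 0, -4, 9, 24, 2]
R5 ← R5 − (3)·R2: [0, 0, 4, -10, -26, -4]
R4 ← R4 + (2)·R3: [0, 0, 0, 7, 14, 14]
R5 ← R5 − (2)·R3: [0, 0, 0, -8, -16, -16]
R5 ← R5 + (8/7)·R4: [0, 0, 0, 0, 0, 0]
Echelon form has 4 nonzero rows, so rank(A) = 4.
The column space has dimension equal to the rank: 4.

4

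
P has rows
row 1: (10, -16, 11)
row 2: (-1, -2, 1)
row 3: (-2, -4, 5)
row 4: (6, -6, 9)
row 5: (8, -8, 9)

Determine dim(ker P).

0

Row reduce to echelon form.
R2 ← R2 + (1/10)·R1: [0, -18/5, 21/10]
R3 ← R3 + (1/5)·R1: [0, -36/5, 36/5]
R4 ← R4 − (3/5)·R1: [0, 18/5, 12/5]
R5 ← R5 − (4/5)·R1: [0, 24/5, 1/5]
R3 ← R3 − (2)·R2: [0, 0, 3]
R4 ← R4 + R2: [0, 0, 9/2]
R5 ← R5 + (4/3)·R2: [0, 0, 3]
R4 ← R4 − (3/2)·R3: [0, 0, 0]
R5 ← R5 − R3: [0, 0, 0]
3 nonzero rows, so rank(P) = 3.
P has 3 columns; by rank–nullity, nullity = 3 − 3 = 0.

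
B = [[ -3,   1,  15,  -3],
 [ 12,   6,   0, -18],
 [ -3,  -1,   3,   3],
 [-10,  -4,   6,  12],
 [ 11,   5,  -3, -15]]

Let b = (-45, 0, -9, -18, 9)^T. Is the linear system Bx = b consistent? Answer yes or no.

yes

Row reduce the augmented matrix [B | b].
R2 ← R2 + (4)·R1: [0, 10, 60, -30, -180]
R3 ← R3 − R1: [0, -2, -12, 6, 36]
R4 ← R4 − (10/3)·R1: [0, -22/3, -44, 22, 132]
R5 ← R5 + (11/3)·R1: [0, 26/3, 52, -26, -156]
R3 ← R3 + (1/5)·R2: [0, 0, 0, 0, 0]
R4 ← R4 + (11/15)·R2: [0, 0, 0, 0, 0]
R5 ← R5 − (13/15)·R2: [0, 0, 0, 0, 0]
The echelon form has 2 nonzero rows, and every pivot lies in the first 4 columns, so rank(B) = rank([B|b]) = 2.
The system is consistent.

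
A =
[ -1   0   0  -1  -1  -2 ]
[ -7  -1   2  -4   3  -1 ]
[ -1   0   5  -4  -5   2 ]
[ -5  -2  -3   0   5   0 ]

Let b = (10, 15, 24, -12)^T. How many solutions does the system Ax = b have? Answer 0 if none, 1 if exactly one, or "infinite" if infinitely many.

Row reduce the augmented matrix [A | b].
R2 ← R2 − (7)·R1: [0, -1, 2, 3, 10, 13, -55]
R3 ← R3 − R1: [0, 0, 5, -3, -4, 4, 14]
R4 ← R4 − (5)·R1: [0, -2, -3, 5, 10, 10, -62]
R4 ← R4 − (2)·R2: [0, 0, -7, -1, -10, -16, 48]
R4 ← R4 + (7/5)·R3: [0, 0, 0, -26/5, -78/5, -52/5, 338/5]
The echelon form has 4 nonzero rows, and every pivot lies in the first 6 columns, so rank(A) = rank([A|b]) = 4.
The system is consistent.
rank = 4 < 6 unknowns, so there are infinitely many solutions.

infinite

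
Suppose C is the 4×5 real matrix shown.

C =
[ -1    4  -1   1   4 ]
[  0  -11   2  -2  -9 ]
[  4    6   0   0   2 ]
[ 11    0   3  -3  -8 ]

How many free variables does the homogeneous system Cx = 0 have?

Row reduce to echelon form.
R3 ← R3 + (4)·R1: [0, 22, -4, 4, 18]
R4 ← R4 + (11)·R1: [0, 44, -8, 8, 36]
R3 ← R3 + (2)·R2: [0, 0, 0, 0, 0]
R4 ← R4 + (4)·R2: [0, 0, 0, 0, 0]
2 nonzero rows, so rank(C) = 2.
C has 5 columns; by rank–nullity, nullity = 5 − 2 = 3.

3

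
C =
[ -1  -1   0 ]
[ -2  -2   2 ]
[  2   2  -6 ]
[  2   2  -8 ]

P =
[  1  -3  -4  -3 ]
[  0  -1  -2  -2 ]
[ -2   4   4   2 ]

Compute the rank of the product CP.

First compute CP:
[[ -1,   4,   6,   5],
 [ -6,  16,  20,  14],
 [ 14, -32, -36, -22],
 [ 18, -40, -44, -26]]
Now row reduce the product.
R2 ← R2 − (6)·R1: [0, -8, -16, -16]
R3 ← R3 + (14)·R1: [0, 24, 48, 48]
R4 ← R4 + (18)·R1: [0, 32, 64, 64]
R3 ← R3 + (3)·R2: [0, 0, 0, 0]
R4 ← R4 + (4)·R2: [0, 0, 0, 0]
2 nonzero rows, so rank(CP) = 2.

2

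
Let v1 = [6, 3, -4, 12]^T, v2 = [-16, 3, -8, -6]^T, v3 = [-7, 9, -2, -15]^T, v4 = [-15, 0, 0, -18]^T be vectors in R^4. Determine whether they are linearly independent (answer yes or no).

Form the matrix with these vectors as rows and row reduce.
R2 ← R2 + (8/3)·R1: [0, 11, -56/3, 26]
R3 ← R3 + (7/6)·R1: [0, 25/2, -20/3, -1]
R4 ← R4 + (5/2)·R1: [0, 15/2, -10, 12]
R3 ← R3 − (25/22)·R2: [0, 0, 160/11, -336/11]
R4 ← R4 − (15/22)·R2: [0, 0, 30/11, -63/11]
R4 ← R4 − (3/16)·R3: [0, 0, 0, 0]
3 nonzero rows, so the 4 vectors span a space of dimension 3.
Since 3 < 4, the vectors are linearly dependent.

no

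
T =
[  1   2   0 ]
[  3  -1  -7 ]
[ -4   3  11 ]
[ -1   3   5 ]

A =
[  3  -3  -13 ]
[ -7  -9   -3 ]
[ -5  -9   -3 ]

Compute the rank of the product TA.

First compute TA:
[[-11, -21, -19],
 [ 51,  63, -15],
 [-88, -114,  10],
 [-49, -69, -11]]
Now row reduce the product.
R2 ← R2 + (51/11)·R1: [0, -378/11, -1134/11]
R3 ← R3 − (8)·R1: [0, 54, 162]
R4 ← R4 − (49/11)·R1: [0, 270/11, 810/11]
R3 ← R3 + (11/7)·R2: [0, 0, 0]
R4 ← R4 + (5/7)·R2: [0, 0, 0]
2 nonzero rows, so rank(TA) = 2.

2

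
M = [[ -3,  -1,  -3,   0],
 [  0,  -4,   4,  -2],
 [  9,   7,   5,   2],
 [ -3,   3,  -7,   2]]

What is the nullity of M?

2

Row reduce to echelon form.
R3 ← R3 + (3)·R1: [0, 4, -4, 2]
R4 ← R4 − R1: [0, 4, -4, 2]
R3 ← R3 + R2: [0, 0, 0, 0]
R4 ← R4 + R2: [0, 0, 0, 0]
2 nonzero rows, so rank(M) = 2.
M has 4 columns; by rank–nullity, nullity = 4 − 2 = 2.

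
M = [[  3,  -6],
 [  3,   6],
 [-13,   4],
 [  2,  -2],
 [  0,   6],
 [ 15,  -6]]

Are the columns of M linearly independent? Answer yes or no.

yes

Row reduce M to echelon form.
R2 ← R2 − R1: [0, 12]
R3 ← R3 + (13/3)·R1: [0, -22]
R4 ← R4 − (2/3)·R1: [0, 2]
R6 ← R6 − (5)·R1: [0, 24]
R3 ← R3 + (11/6)·R2: [0, 0]
R4 ← R4 − (1/6)·R2: [0, 0]
R5 ← R5 − (1/2)·R2: [0, 0]
R6 ← R6 − (2)·R2: [0, 0]
2 pivots among 2 columns.
Every column is a pivot column, so the columns are linearly independent.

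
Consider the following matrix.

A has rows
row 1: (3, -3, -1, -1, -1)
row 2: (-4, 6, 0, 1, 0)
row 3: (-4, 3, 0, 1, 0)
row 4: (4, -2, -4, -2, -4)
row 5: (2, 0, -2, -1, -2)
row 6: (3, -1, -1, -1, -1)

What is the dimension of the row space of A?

Row reduce to echelon form.
R2 ← R2 + (4/3)·R1: [0, 2, -4/3, -1/3, -4/3]
R3 ← R3 + (4/3)·R1: [0, -1, -4/3, -1/3, -4/3]
R4 ← R4 − (4/3)·R1: [0, 2, -8/3, -2/3, -8/3]
R5 ← R5 − (2/3)·R1: [0, 2, -4/3, -1/3, -4/3]
R6 ← R6 − R1: [0, 2, 0, 0, 0]
R3 ← R3 + (1/2)·R2: [0, 0, -2, -1/2, -2]
R4 ← R4 − R2: [0, 0, -4/3, -1/3, -4/3]
R5 ← R5 − R2: [0, 0, 0, 0, 0]
R6 ← R6 − R2: [0, 0, 4/3, 1/3, 4/3]
R4 ← R4 − (2/3)·R3: [0, 0, 0, 0, 0]
R6 ← R6 + (2/3)·R3: [0, 0, 0, 0, 0]
Echelon form has 3 nonzero rows, so rank(A) = 3.
The row space has dimension equal to the rank: 3.

3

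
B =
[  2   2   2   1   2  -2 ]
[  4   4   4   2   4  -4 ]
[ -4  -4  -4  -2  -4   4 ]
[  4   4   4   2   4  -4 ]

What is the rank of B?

1

Row reduce to echelon form.
R2 ← R2 − (2)·R1: [0, 0, 0, 0, 0, 0]
R3 ← R3 + (2)·R1: [0, 0, 0, 0, 0, 0]
R4 ← R4 − (2)·R1: [0, 0, 0, 0, 0, 0]
Echelon form has 1 nonzero row, so rank(B) = 1.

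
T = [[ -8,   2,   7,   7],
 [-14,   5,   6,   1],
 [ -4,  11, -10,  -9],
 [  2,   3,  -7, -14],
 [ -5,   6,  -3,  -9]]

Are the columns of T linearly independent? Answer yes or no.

Row reduce T to echelon form.
R2 ← R2 − (7/4)·R1: [0, 3/2, -25/4, -45/4]
R3 ← R3 − (1/2)·R1: [0, 10, -27/2, -25/2]
R4 ← R4 + (1/4)·R1: [0, 7/2, -21/4, -49/4]
R5 ← R5 − (5/8)·R1: [0, 19/4, -59/8, -107/8]
R3 ← R3 − (20/3)·R2: [0, 0, 169/6, 125/2]
R4 ← R4 − (7/3)·R2: [0, 0, 28/3, 14]
R5 ← R5 − (19/6)·R2: [0, 0, 149/12, 89/4]
R4 ← R4 − (56/169)·R3: [0, 0, 0, -1134/169]
R5 ← R5 − (149/338)·R3: [0, 0, 0, -896/169]
R5 ← R5 − (64/81)·R4: [0, 0, 0, 0]
4 pivots among 4 columns.
Every column is a pivot column, so the columns are linearly independent.

yes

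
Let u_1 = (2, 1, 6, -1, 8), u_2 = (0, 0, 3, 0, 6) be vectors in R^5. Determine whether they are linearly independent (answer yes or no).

yes

Form the matrix with these vectors as rows and row reduce.
2 nonzero rows, so the 2 vectors span a space of dimension 2.
Since 2 = 2, the vectors are linearly independent.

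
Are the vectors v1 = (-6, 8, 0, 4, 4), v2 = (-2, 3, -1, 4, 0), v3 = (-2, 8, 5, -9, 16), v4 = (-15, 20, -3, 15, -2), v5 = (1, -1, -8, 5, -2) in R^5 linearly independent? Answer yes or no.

Form the matrix with these vectors as rows and row reduce.
R2 ← R2 − (1/3)·R1: [0, 1/3, -1, 8/3, -4/3]
R3 ← R3 − (1/3)·R1: [0, 16/3, 5, -31/3, 44/3]
R4 ← R4 − (5/2)·R1: [0, 0, -3, 5, -12]
R5 ← R5 + (1/6)·R1: [0, 1/3, -8, 17/3, -4/3]
R3 ← R3 − (16)·R2: [0, 0, 21, -53, 36]
R5 ← R5 − R2: [0, 0, -7, 3, 0]
R4 ← R4 + (1/7)·R3: [0, 0, 0, -18/7, -48/7]
R5 ← R5 + (1/3)·R3: [0, 0, 0, -44/3, 12]
R5 ← R5 − (154/27)·R4: [0, 0, 0, 0, 460/9]
5 nonzero rows, so the 5 vectors span a space of dimension 5.
Since 5 = 5, the vectors are linearly independent.

yes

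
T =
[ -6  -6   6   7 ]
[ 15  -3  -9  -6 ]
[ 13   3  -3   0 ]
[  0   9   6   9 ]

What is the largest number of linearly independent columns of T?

4

Row reduce to echelon form.
R2 ← R2 + (5/2)·R1: [0, -18, 6, 23/2]
R3 ← R3 + (13/6)·R1: [0, -10, 10, 91/6]
R3 ← R3 − (5/9)·R2: [0, 0, 20/3, 79/9]
R4 ← R4 + (1/2)·R2: [0, 0, 9, 59/4]
R4 ← R4 − (27/20)·R3: [0, 0, 0, 29/10]
Echelon form has 4 nonzero rows, so rank(T) = 4.
The rank gives the maximum number of linearly independent columns: 4.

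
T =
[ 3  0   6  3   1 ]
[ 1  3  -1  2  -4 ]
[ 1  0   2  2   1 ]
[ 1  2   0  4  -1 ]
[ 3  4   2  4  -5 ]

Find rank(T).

Row reduce to echelon form.
R2 ← R2 − (1/3)·R1: [0, 3, -3, 1, -13/3]
R3 ← R3 − (1/3)·R1: [0, 0, 0, 1, 2/3]
R4 ← R4 − (1/3)·R1: [0, 2, -2, 3, -4/3]
R5 ← R5 − R1: [0, 4, -4, 1, -6]
R4 ← R4 − (2/3)·R2: [0, 0, 0, 7/3, 14/9]
R5 ← R5 − (4/3)·R2: [0, 0, 0, -1/3, -2/9]
R4 ← R4 − (7/3)·R3: [0, 0, 0, 0, 0]
R5 ← R5 + (1/3)·R3: [0, 0, 0, 0, 0]
Echelon form has 3 nonzero rows, so rank(T) = 3.

3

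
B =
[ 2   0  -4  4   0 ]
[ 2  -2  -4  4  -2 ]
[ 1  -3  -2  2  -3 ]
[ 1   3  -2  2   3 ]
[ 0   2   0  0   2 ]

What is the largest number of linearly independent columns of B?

2

Row reduce to echelon form.
R2 ← R2 − R1: [0, -2, 0, 0, -2]
R3 ← R3 − (1/2)·R1: [0, -3, 0, 0, -3]
R4 ← R4 − (1/2)·R1: [0, 3, 0, 0, 3]
R3 ← R3 − (3/2)·R2: [0, 0, 0, 0, 0]
R4 ← R4 + (3/2)·R2: [0, 0, 0, 0, 0]
R5 ← R5 + R2: [0, 0, 0, 0, 0]
Echelon form has 2 nonzero rows, so rank(B) = 2.
The rank gives the maximum number of linearly independent columns: 2.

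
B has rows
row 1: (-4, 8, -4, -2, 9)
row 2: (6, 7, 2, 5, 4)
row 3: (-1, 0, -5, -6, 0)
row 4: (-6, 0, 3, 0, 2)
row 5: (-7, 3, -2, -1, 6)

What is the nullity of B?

1

Row reduce to echelon form.
R2 ← R2 + (3/2)·R1: [0, 19, -4, 2, 35/2]
R3 ← R3 − (1/4)·R1: [0, -2, -4, -11/2, -9/4]
R4 ← R4 − (3/2)·R1: [0, -12, 9, 3, -23/2]
R5 ← R5 − (7/4)·R1: [0, -11, 5, 5/2, -39/4]
R3 ← R3 + (2/19)·R2: [0, 0, -84/19, -201/38, -31/76]
R4 ← R4 + (12/19)·R2: [0, 0, 123/19, 81/19, -17/38]
R5 ← R5 + (11/19)·R2: [0, 0, 51/19, 139/38, 29/76]
R4 ← R4 + (41/28)·R3: [0, 0, 0, -195/56, -117/112]
R5 ← R5 + (17/28)·R3: [0, 0, 0, 25/56, 15/112]
R5 ← R5 + (5/39)·R4: [0, 0, 0, 0, 0]
4 nonzero rows, so rank(B) = 4.
B has 5 columns; by rank–nullity, nullity = 5 − 4 = 1.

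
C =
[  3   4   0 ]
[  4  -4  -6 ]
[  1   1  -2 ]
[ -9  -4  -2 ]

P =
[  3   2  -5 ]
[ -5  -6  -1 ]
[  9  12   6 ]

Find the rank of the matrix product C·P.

2

First compute CP:
[[-11, -18, -19],
 [-22, -40, -52],
 [-20, -28, -18],
 [-25, -18,  37]]
Now row reduce the product.
R2 ← R2 − (2)·R1: [0, -4, -14]
R3 ← R3 − (20/11)·R1: [0, 52/11, 182/11]
R4 ← R4 − (25/11)·R1: [0, 252/11, 882/11]
R3 ← R3 + (13/11)·R2: [0, 0, 0]
R4 ← R4 + (63/11)·R2: [0, 0, 0]
2 nonzero rows, so rank(CP) = 2.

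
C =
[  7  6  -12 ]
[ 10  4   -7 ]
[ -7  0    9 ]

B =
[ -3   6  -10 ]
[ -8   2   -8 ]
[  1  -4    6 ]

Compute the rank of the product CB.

First compute CB:
[[-81, 102, -190],
 [-69,  96, -174],
 [ 30, -78, 124]]
Now row reduce the product.
R2 ← R2 − (23/27)·R1: [0, 82/9, -328/27]
R3 ← R3 + (10/27)·R1: [0, -362/9, 1448/27]
R3 ← R3 + (181/41)·R2: [0, 0, 0]
2 nonzero rows, so rank(CB) = 2.

2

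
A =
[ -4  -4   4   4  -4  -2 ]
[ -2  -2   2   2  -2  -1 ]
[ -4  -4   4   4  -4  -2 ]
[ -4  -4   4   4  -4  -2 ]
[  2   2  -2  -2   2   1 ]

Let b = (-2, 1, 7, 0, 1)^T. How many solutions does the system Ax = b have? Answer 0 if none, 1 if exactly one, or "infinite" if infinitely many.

Row reduce the augmented matrix [A | b].
R2 ← R2 − (1/2)·R1: [0, 0, 0, 0, 0, 0, 2]
R3 ← R3 − R1: [0, 0, 0, 0, 0, 0, 9]
R4 ← R4 − R1: [0, 0, 0, 0, 0, 0, 2]
R5 ← R5 + (1/2)·R1: [0, 0, 0, 0, 0, 0, 0]
R3 ← R3 − (9/2)·R2: [0, 0, 0, 0, 0, 0, 0]
R4 ← R4 − R2: [0, 0, 0, 0, 0, 0, 0]
The echelon form has 2 nonzero rows; the last pivot sits in the augmented column, so rank(A) = 1 but rank([A|b]) = 2.
Since the ranks differ, the system is inconsistent.
It has no solutions.

0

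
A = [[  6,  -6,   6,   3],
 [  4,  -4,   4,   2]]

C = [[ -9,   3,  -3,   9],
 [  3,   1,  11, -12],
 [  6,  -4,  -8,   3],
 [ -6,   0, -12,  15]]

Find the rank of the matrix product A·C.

First compute AC:
[[-54, -12, -168, 189],
 [-36,  -8, -112, 126]]
Now row reduce the product.
R2 ← R2 − (2/3)·R1: [0, 0, 0, 0]
1 nonzero row, so rank(AC) = 1.

1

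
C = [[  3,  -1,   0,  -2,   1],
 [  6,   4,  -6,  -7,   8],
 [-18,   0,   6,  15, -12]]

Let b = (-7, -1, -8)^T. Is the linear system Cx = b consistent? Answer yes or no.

Row reduce the augmented matrix [C | b].
R2 ← R2 − (2)·R1: [0, 6, -6, -3, 6, 13]
R3 ← R3 + (6)·R1: [0, -6, 6, 3, -6, -50]
R3 ← R3 + R2: [0, 0, 0, 0, 0, -37]
The echelon form has 3 nonzero rows; the last pivot sits in the augmented column, so rank(C) = 2 but rank([C|b]) = 3.
Since the ranks differ, the system is inconsistent.

no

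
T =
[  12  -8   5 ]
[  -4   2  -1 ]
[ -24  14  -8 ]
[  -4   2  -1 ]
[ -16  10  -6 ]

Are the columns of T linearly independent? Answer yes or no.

no

Row reduce T to echelon form.
R2 ← R2 + (1/3)·R1: [0, -2/3, 2/3]
R3 ← R3 + (2)·R1: [0, -2, 2]
R4 ← R4 + (1/3)·R1: [0, -2/3, 2/3]
R5 ← R5 + (4/3)·R1: [0, -2/3, 2/3]
R3 ← R3 − (3)·R2: [0, 0, 0]
R4 ← R4 − R2: [0, 0, 0]
R5 ← R5 − R2: [0, 0, 0]
2 pivots among 3 columns.
Only 2 < 3 pivot columns, so the columns are linearly dependent.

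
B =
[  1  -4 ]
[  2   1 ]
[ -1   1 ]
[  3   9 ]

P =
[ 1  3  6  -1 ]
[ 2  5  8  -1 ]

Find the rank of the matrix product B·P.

First compute BP:
[[ -7, -17, -26,   3],
 [  4,  11,  20,  -3],
 [  1,   2,   2,   0],
 [ 21,  54,  90, -12]]
Now row reduce the product.
R2 ← R2 + (4/7)·R1: [0, 9/7, 36/7, -9/7]
R3 ← R3 + (1/7)·R1: [0, -3/7, -12/7, 3/7]
R4 ← R4 + (3)·R1: [0, 3, 12, -3]
R3 ← R3 + (1/3)·R2: [0, 0, 0, 0]
R4 ← R4 − (7/3)·R2: [0, 0, 0, 0]
2 nonzero rows, so rank(BP) = 2.

2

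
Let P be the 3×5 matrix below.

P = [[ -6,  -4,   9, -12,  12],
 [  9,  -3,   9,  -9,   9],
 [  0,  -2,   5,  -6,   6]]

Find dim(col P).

2

Row reduce to echelon form.
R2 ← R2 + (3/2)·R1: [0, -9, 45/2, -27, 27]
R3 ← R3 − (2/9)·R2: [0, 0, 0, 0, 0]
Echelon form has 2 nonzero rows, so rank(P) = 2.
The column space has dimension equal to the rank: 2.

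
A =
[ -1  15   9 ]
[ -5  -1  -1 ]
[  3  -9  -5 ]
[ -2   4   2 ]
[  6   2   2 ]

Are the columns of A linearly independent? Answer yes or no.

yes

Row reduce A to echelon form.
R2 ← R2 − (5)·R1: [0, -76, -46]
R3 ← R3 + (3)·R1: [0, 36, 22]
R4 ← R4 − (2)·R1: [0, -26, -16]
R5 ← R5 + (6)·R1: [0, 92, 56]
R3 ← R3 + (9/19)·R2: [0, 0, 4/19]
R4 ← R4 − (13/38)·R2: [0, 0, -5/19]
R5 ← R5 + (23/19)·R2: [0, 0, 6/19]
R4 ← R4 + (5/4)·R3: [0, 0, 0]
R5 ← R5 − (3/2)·R3: [0, 0, 0]
3 pivots among 3 columns.
Every column is a pivot column, so the columns are linearly independent.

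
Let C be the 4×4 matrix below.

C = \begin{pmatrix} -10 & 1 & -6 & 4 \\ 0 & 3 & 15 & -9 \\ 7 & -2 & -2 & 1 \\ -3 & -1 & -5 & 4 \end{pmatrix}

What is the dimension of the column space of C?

Row reduce to echelon form.
R3 ← R3 + (7/10)·R1: [0, -13/10, -31/5, 19/5]
R4 ← R4 − (3/10)·R1: [0, -13/10, -16/5, 14/5]
R3 ← R3 + (13/30)·R2: [0, 0, 3/10, -1/10]
R4 ← R4 + (13/30)·R2: [0, 0, 33/10, -11/10]
R4 ← R4 − (11)·R3: [0, 0, 0, 0]
Echelon form has 3 nonzero rows, so rank(C) = 3.
The column space has dimension equal to the rank: 3.

3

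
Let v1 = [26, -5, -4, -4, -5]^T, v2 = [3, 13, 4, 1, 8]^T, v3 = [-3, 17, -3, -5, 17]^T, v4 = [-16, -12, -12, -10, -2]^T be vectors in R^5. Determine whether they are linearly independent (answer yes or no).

Form the matrix with these vectors as rows and row reduce.
R2 ← R2 − (3/26)·R1: [0, 353/26, 58/13, 19/13, 223/26]
R3 ← R3 + (3/26)·R1: [0, 427/26, -45/13, -71/13, 427/26]
R4 ← R4 + (8/13)·R1: [0, -196/13, -188/13, -162/13, -66/13]
R3 ← R3 − (427/353)·R2: [0, 0, -3127/353, -2552/353, 2135/353]
R4 ← R4 + (392/353)·R2: [0, 0, -3356/353, -3826/353, 1570/353]
R4 ← R4 − (3356/3127)·R3: [0, 0, 0, -9630/3127, -6390/3127]
4 nonzero rows, so the 4 vectors span a space of dimension 4.
Since 4 = 4, the vectors are linearly independent.

yes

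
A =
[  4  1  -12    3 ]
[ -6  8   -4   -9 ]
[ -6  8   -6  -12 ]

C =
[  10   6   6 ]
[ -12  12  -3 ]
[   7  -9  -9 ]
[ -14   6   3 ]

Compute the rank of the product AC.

3

First compute AC:
[[-98, 162, 138],
 [-58,  42, -51],
 [-30,  42, -42]]
Now row reduce the product.
R2 ← R2 − (29/49)·R1: [0, -2640/49, -6501/49]
R3 ← R3 − (15/49)·R1: [0, -372/49, -4128/49]
R3 ← R3 − (31/220)·R2: [0, 0, -1311/20]
3 nonzero rows, so rank(AC) = 3.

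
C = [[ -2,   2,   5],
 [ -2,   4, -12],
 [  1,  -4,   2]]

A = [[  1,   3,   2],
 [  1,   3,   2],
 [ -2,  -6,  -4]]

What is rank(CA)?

First compute CA:
[[-10, -30, -20],
 [ 26,  78,  52],
 [ -7, -21, -14]]
Now row reduce the product.
R2 ← R2 + (13/5)·R1: [0, 0, 0]
R3 ← R3 − (7/10)·R1: [0, 0, 0]
1 nonzero row, so rank(CA) = 1.

1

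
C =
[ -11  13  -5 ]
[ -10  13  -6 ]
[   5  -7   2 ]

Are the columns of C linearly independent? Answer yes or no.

yes

Row reduce C to echelon form.
R2 ← R2 − (10/11)·R1: [0, 13/11, -16/11]
R3 ← R3 + (5/11)·R1: [0, -12/11, -3/11]
R3 ← R3 + (12/13)·R2: [0, 0, -21/13]
3 pivots among 3 columns.
Every column is a pivot column, so the columns are linearly independent.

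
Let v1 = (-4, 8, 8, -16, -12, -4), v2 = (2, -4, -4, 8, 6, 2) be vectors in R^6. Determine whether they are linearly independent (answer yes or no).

Form the matrix with these vectors as rows and row reduce.
R2 ← R2 + (1/2)·R1: [0, 0, 0, 0, 0, 0]
1 nonzero row, so the 2 vectors span a space of dimension 1.
Since 1 < 2, the vectors are linearly dependent.

no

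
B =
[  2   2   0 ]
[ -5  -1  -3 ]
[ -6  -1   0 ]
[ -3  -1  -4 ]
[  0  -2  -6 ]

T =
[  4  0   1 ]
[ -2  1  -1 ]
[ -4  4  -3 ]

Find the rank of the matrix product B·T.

First compute BT:
[[  4,   2,   0],
 [ -6, -13,   5],
 [-22,  -1,  -5],
 [  6, -17,  10],
 [ 28, -26,  20]]
Now row reduce the product.
R2 ← R2 + (3/2)·R1: [0, -10, 5]
R3 ← R3 + (11/2)·R1: [0, 10, -5]
R4 ← R4 − (3/2)·R1: [0, -20, 10]
R5 ← R5 − (7)·R1: [0, -40, 20]
R3 ← R3 + R2: [0, 0, 0]
R4 ← R4 − (2)·R2: [0, 0, 0]
R5 ← R5 − (4)·R2: [0, 0, 0]
2 nonzero rows, so rank(BT) = 2.

2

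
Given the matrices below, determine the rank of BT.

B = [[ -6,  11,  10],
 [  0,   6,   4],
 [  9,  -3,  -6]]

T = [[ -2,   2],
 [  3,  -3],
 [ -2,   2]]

1

First compute BT:
[[ 25, -25],
 [ 10, -10],
 [-15,  15]]
Now row reduce the product.
R2 ← R2 − (2/5)·R1: [0, 0]
R3 ← R3 + (3/5)·R1: [0, 0]
1 nonzero row, so rank(BT) = 1.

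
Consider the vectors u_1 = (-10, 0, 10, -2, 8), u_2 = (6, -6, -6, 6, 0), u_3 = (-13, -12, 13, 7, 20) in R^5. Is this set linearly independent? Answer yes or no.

no

Form the matrix with these vectors as rows and row reduce.
R2 ← R2 + (3/5)·R1: [0, -6, 0, 24/5, 24/5]
R3 ← R3 − (13/10)·R1: [0, -12, 0, 48/5, 48/5]
R3 ← R3 − (2)·R2: [0, 0, 0, 0, 0]
2 nonzero rows, so the 3 vectors span a space of dimension 2.
Since 2 < 3, the vectors are linearly dependent.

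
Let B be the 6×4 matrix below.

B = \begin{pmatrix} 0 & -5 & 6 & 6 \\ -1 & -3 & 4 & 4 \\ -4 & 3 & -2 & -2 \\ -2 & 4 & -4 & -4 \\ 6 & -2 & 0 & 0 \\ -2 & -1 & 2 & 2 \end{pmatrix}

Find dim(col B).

2

Row reduce to echelon form.
Swap R1 ↔ R2
R3 ← R3 − (4)·R1: [0, 15, -18, -18]
R4 ← R4 − (2)·R1: [0, 10, -12, -12]
R5 ← R5 + (6)·R1: [0, -20, 24, 24]
R6 ← R6 − (2)·R1: [0, 5, -6, -6]
R3 ← R3 + (3)·R2: [0, 0, 0, 0]
R4 ← R4 + (2)·R2: [0, 0, 0, 0]
R5 ← R5 − (4)·R2: [0, 0, 0, 0]
R6 ← R6 + R2: [0, 0, 0, 0]
Echelon form has 2 nonzero rows, so rank(B) = 2.
The column space has dimension equal to the rank: 2.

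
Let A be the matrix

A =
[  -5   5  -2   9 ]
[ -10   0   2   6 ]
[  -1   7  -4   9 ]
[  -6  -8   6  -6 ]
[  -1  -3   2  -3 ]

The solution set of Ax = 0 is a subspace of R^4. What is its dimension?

Row reduce to echelon form.
R2 ← R2 − (2)·R1: [0, -10, 6, -12]
R3 ← R3 − (1/5)·R1: [0, 6, -18/5, 36/5]
R4 ← R4 − (6/5)·R1: [0, -14, 42/5, -84/5]
R5 ← R5 − (1/5)·R1: [0, -4, 12/5, -24/5]
R3 ← R3 + (3/5)·R2: [0, 0, 0, 0]
R4 ← R4 − (7/5)·R2: [0, 0, 0, 0]
R5 ← R5 − (2/5)·R2: [0, 0, 0, 0]
2 nonzero rows, so rank(A) = 2.
A has 4 columns; by rank–nullity, nullity = 4 − 2 = 2.

2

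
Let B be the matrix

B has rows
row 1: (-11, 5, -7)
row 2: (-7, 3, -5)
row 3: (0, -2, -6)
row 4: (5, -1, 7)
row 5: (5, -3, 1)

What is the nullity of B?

1

Row reduce to echelon form.
R2 ← R2 − (7/11)·R1: [0, -2/11, -6/11]
R4 ← R4 + (5/11)·R1: [0, 14/11, 42/11]
R5 ← R5 + (5/11)·R1: [0, -8/11, -24/11]
R3 ← R3 − (11)·R2: [0, 0, 0]
R4 ← R4 + (7)·R2: [0, 0, 0]
R5 ← R5 − (4)·R2: [0, 0, 0]
2 nonzero rows, so rank(B) = 2.
B has 3 columns; by rank–nullity, nullity = 3 − 2 = 1.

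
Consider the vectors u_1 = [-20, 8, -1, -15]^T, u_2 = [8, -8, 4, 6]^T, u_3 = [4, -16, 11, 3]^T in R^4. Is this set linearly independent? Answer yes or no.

no

Form the matrix with these vectors as rows and row reduce.
R2 ← R2 + (2/5)·R1: [0, -24/5, 18/5, 0]
R3 ← R3 + (1/5)·R1: [0, -72/5, 54/5, 0]
R3 ← R3 − (3)·R2: [0, 0, 0, 0]
2 nonzero rows, so the 3 vectors span a space of dimension 2.
Since 2 < 3, the vectors are linearly dependent.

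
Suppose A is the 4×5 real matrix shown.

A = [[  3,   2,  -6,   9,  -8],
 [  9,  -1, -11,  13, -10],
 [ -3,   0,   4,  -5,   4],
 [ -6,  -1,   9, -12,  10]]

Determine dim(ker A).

Row reduce to echelon form.
R2 ← R2 − (3)·R1: [0, -7, 7, -14, 14]
R3 ← R3 + R1: [0, 2, -2, 4, -4]
R4 ← R4 + (2)·R1: [0, 3, -3, 6, -6]
R3 ← R3 + (2/7)·R2: [0, 0, 0, 0, 0]
R4 ← R4 + (3/7)·R2: [0, 0, 0, 0, 0]
2 nonzero rows, so rank(A) = 2.
A has 5 columns; by rank–nullity, nullity = 5 − 2 = 3.

3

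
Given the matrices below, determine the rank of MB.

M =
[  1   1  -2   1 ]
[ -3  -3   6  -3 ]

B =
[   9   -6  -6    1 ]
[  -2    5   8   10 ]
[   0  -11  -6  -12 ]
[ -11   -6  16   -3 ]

1

First compute MB:
[[ -4,  15,  30,  32],
 [ 12, -45, -90, -96]]
Now row reduce the product.
R2 ← R2 + (3)·R1: [0, 0, 0, 0]
1 nonzero row, so rank(MB) = 1.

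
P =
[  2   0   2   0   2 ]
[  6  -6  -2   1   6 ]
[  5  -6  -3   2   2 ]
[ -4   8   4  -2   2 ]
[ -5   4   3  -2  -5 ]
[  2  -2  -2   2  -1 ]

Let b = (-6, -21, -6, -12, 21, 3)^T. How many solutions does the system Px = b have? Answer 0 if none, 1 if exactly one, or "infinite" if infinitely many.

Row reduce the augmented matrix [P | b].
R2 ← R2 − (3)·R1: [0, -6, -8, 1, 0, -3]
R3 ← R3 − (5/2)·R1: [0, -6, -8, 2, -3, 9]
R4 ← R4 + (2)·R1: [0, 8, 8, -2, 6, -24]
R5 ← R5 + (5/2)·R1: [0, 4, 8, -2, 0, 6]
R6 ← R6 − R1: [0, -2, -4, 2, -3, 9]
R3 ← R3 − R2: [0, 0, 0, 1, -3, 12]
R4 ← R4 + (4/3)·R2: [0, 0, -8/3, -2/3, 6, -28]
R5 ← R5 + (2/3)·R2: [0, 0, 8/3, -4/3, 0, 4]
R6 ← R6 − (1/3)·R2: [0, 0, -4/3, 5/3, -3, 10]
Swap R3 ↔ R4
R5 ← R5 + R3: [0, 0, 0, -2, 6, -24]
R6 ← R6 − (1/2)·R3: [0, 0, 0, 2, -6, 24]
R5 ← R5 + (2)·R4: [0, 0, 0, 0, 0, 0]
R6 ← R6 − (2)·R4: [0, 0, 0, 0, 0, 0]
The echelon form has 4 nonzero rows, and every pivot lies in the first 5 columns, so rank(P) = rank([P|b]) = 4.
The system is consistent.
rank = 4 < 5 unknowns, so there are infinitely many solutions.

infinite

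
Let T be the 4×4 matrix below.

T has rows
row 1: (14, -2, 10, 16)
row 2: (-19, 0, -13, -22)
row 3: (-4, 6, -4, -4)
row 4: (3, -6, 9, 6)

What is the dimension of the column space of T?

3

Row reduce to echelon form.
R2 ← R2 + (19/14)·R1: [0, -19/7, 4/7, -2/7]
R3 ← R3 + (2/7)·R1: [0, 38/7, -8/7, 4/7]
R4 ← R4 − (3/14)·R1: [0, -39/7, 48/7, 18/7]
R3 ← R3 + (2)·R2: [0, 0, 0, 0]
R4 ← R4 − (39/19)·R2: [0, 0, 108/19, 60/19]
Swap R3 ↔ R4
Echelon form has 3 nonzero rows, so rank(T) = 3.
The column space has dimension equal to the rank: 3.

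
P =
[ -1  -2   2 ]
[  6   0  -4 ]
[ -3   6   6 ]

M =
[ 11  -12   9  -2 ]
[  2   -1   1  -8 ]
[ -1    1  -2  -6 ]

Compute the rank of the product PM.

First compute PM:
[[-17,  16, -15,   6],
 [ 70, -76,  62,  12],
 [-27,  36, -33, -78]]
Now row reduce the product.
R2 ← R2 + (70/17)·R1: [0, -172/17, 4/17, 624/17]
R3 ← R3 − (27/17)·R1: [0, 180/17, -156/17, -1488/17]
R3 ← R3 + (45/43)·R2: [0, 0, -384/43, -2112/43]
3 nonzero rows, so rank(PM) = 3.

3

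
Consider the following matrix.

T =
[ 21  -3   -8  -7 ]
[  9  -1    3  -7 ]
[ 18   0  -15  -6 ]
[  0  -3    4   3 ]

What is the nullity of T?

Row reduce to echelon form.
R2 ← R2 − (3/7)·R1: [0, 2/7, 45/7, -4]
R3 ← R3 − (6/7)·R1: [0, 18/7, -57/7, 0]
R3 ← R3 − (9)·R2: [0, 0, -66, 36]
R4 ← R4 + (21/2)·R2: [0, 0, 143/2, -39]
R4 ← R4 + (13/12)·R3: [0, 0, 0, 0]
3 nonzero rows, so rank(T) = 3.
T has 4 columns; by rank–nullity, nullity = 4 − 3 = 1.

1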